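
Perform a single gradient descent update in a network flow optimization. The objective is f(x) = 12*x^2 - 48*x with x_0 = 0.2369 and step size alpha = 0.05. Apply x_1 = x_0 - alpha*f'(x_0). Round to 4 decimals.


We compute the gradient at x_0 and apply the update.
f'(x) = 24*x - 48
f'(0.2369) = 24*0.2369 - 48 = -42.3144
x_1 = 0.2369 - 0.05*-42.3144 = 2.3526


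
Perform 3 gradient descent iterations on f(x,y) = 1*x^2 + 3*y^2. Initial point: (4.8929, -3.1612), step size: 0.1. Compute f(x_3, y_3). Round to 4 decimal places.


Gradient descent on f(x,y) = 1*x^2 + 3*y^2.
Starting point: (4.8929, -3.1612), alpha = 0.1
Step 1: grad_x = 2*1*4.8929 = 9.7858, grad_y = 2*3*-3.1612 = -18.9672
  x_1 = 4.8929 - 0.1*9.7858 = 3.9143
  y_1 = -3.1612 - 0.1*-18.9672 = -1.2645
Step 2: grad_x = 2*1*3.9143 = 7.8286, grad_y = 2*3*-1.2645 = -7.5869
  x_2 = 3.9143 - 0.1*7.8286 = 3.1315
  y_2 = -1.2645 - 0.1*-7.5869 = -0.5058
Step 3: grad_x = 2*1*3.1315 = 6.2629, grad_y = 2*3*-0.5058 = -3.0348
  x_3 = 3.1315 - 0.1*6.2629 = 2.5052
  y_3 = -0.5058 - 0.1*-3.0348 = -0.2023
f(2.5052, -0.2023) = 1*2.5052^2 + 3*(-0.2023)^2 = 6.3986


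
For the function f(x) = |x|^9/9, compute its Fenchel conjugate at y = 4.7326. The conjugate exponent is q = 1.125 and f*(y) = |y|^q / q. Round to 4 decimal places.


The conjugate exponent q satisfies 1/p + 1/q = 1.
p = 9, so q = 9/(9 - 1) = 1.125
|y|^q = 4.7326^1.125 = 5.7476
f*(4.7326) = 5.7476 / 1.125 = 5.109


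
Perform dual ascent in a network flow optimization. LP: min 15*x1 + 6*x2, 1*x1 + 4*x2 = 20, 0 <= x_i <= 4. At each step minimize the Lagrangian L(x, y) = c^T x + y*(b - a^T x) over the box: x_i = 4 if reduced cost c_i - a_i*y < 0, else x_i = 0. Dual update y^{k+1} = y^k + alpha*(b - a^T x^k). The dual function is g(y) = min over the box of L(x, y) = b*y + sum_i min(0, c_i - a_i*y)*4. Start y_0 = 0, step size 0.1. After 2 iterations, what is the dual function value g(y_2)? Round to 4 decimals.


Dual ascent for LP: min 15*x1 + 6*x2, 1*x1 + 4*x2 = 20, 0 <= x_i <= 4
Step 1: y^k = 0.0, reduced costs: (15.0, 6.0)
  x^k = (0.0, 0.0), subgradient = b - a^T x = 20.0
  y^{k+1} = 0.0 + 0.1*20.0 = 2.0
Step 2: y^k = 2.0, reduced costs: (13.0, -2.0)
  x^k = (0.0, 4.0), subgradient = b - a^T x = 4.0
  y^{k+1} = 2.0 + 0.1*4.0 = 2.4
Dual objective at y_2 = 2.4: reduced costs (12.6, -3.6), box minimizer x = (0.0, 4.0)
g(y_2) = b*y + (c1 - a1*y)*x1 + (c2 - a2*y)*x2 = 20*2.4 + 12.6*0.0 + (-3.6)*4.0 = 48.0 + 0.0 - 14.4 = 33.6


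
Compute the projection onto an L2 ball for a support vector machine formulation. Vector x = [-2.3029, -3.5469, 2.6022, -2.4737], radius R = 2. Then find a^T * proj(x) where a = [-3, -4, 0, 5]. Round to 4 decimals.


Step 1: Compute ||x|| (intermediates to 6 decimals).
||x|| = sqrt((-2.3029)^2 + (-3.5469)^2 + 2.6022^2 + (-2.4737)^2) = 5.547476
Step 2: Project.
Since ||x|| > R, scale = R/||x|| = 2/5.547476 = 0.360524, proj(x) = scale * x
proj(x) = [-0.830251, -1.278743, 0.938156, -0.891828]
Step 3: Dot product.
a^T * proj(x) = -3*(-0.830251) - 4*(-1.278743) + 0*0.938156 + 5*(-0.891828) = 3.1466


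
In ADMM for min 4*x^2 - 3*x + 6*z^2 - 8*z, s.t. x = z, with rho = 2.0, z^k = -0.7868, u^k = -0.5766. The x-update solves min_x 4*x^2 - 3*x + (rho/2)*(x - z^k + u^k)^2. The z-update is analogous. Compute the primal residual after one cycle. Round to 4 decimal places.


ADMM iteration with rho = 2.0, z^k = -0.7868, u^k = -0.5766
Step 1: x-update.
Minimize 4*x^2 - 3*x + (2.0/2)*(x + 0.7868 - 0.5766)^2
FOC: (2*4 + 2.0)*x = 3 + 2.0*(-0.7868 + 0.5766)
x^{k+1} = 0.258
Step 2: z-update.
Minimize 6*z^2 - 8*z + (2.0/2)*(0.258 - z - 0.5766)^2
FOC: (2*6 + 2.0)*z = 8 + 2.0*(0.258 - 0.5766)
z^{k+1} = 0.5259
Step 3: u-update.
u^{k+1} = -0.5766 + 0.258 - 0.5259 = -0.8445
Step 4: Primal residual = |0.258 - 0.5259| = 0.2679


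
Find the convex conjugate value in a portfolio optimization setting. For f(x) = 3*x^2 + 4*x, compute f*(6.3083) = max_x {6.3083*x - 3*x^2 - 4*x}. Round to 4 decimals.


f*(y) = sup_x {y*x - a*x^2 - b*x} = sup_x {(y-b)*x - a*x^2}
FOC: (y - b) - 2a*x = 0 => x* = (y - b)/(2a)
x* = (6.3083 - 4)/(2*3) = 0.3847
f*(6.3083) = (y-b)^2/(4a) = (6.3083 - 4)^2/(4*3)
= 5.3282/12 = 0.444


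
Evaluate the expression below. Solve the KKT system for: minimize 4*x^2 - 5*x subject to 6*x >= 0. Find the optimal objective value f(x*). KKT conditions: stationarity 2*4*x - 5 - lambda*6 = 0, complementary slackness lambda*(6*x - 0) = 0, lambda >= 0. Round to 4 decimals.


Step 1: Try lambda = 0 (constraint inactive).
Stationarity: 2*4*x - 5 = 0
x* = 5/(2*4) = 0.625
Check constraint: 6*0.625 = 3.75 >= 0 -- satisfied.
Step 2: Compute optimal value.
f(x*) = 4*0.625^2 - 5*0.625 = -1.5625


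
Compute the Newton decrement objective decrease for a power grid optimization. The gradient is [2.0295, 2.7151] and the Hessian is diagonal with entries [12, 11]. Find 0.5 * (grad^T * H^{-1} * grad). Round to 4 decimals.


Step 1: H is diagonal, so H^(-1) * g = [0.1691, 0.2468].
Step 2: g^T H^(-1) g = sum_i g_i^2 / H_ii
  = (2.0295)^2/12 + (2.7151)^2/11
  = 0.3432 + 0.6702 = 1.0134
Step 3: Objective decrease = 0.5 * g^T H^(-1) g = 0.5067


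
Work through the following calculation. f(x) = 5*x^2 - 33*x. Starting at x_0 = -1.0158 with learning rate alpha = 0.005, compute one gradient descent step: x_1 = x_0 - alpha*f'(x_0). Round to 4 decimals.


We compute the gradient at x_0 and apply the update.
f'(x) = 10*x - 33
f'(-1.0158) = 10*-1.0158 - 33 = -43.158
x_1 = -1.0158 - 0.005*-43.158 = -0.8


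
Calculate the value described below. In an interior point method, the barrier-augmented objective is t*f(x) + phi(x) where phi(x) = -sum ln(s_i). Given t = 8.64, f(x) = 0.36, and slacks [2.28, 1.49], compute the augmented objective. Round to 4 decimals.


Step 1: Compute log-barrier.
ln values: [0.8242, 0.3988]
phi = -(0.8242 + 0.3988) = -1.223
Step 2: Compute augmented objective.
t*f(x) = 8.64*0.36 = 3.1104
Total = 3.1104 - 1.223 = 1.8874


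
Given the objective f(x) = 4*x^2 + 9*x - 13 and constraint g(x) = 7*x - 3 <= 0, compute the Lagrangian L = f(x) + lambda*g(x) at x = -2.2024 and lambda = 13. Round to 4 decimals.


Step 1: Evaluate f(x).
f(-2.2024) = 4*(-2.2024)^2 + 9*(-2.2024) - 13 = -13.4193
Step 2: Evaluate g(x).
g(-2.2024) = 7*-2.2024 - 3 = -18.4168
Step 3: Compute Lagrangian.
L = -13.4193 + 13*-18.4168 = -252.8377


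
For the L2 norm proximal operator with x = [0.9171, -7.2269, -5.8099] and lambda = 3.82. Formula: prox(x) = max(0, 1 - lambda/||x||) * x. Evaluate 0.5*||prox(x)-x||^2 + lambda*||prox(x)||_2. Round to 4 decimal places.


Step 1: Compute ||x||.
||x|| = 9.3179
Step 2: Compute scaling factor.
scale = max(0, 1 - 3.82/9.3179) = 0.59
Step 3: prox(x) = [0.5411, -4.2641, -3.4281]
||prox(x)|| = 5.4979
Step 4: Proximal objective.
0.5*||prox-x||^2 = 7.2962
lambda*||prox|| = 21.002
Total = 28.2983


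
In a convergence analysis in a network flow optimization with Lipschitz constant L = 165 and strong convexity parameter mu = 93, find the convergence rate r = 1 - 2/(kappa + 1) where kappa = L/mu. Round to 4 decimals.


Step 1: Compute the condition number.
kappa = L/mu = 165/93 = 1.7742
Step 2: Compute the convergence rate.
r = 1 - 2/(kappa + 1) = 1 - 2*mu/(L + mu) = (L - mu)/(L + mu) = 72/258 = 0.2791


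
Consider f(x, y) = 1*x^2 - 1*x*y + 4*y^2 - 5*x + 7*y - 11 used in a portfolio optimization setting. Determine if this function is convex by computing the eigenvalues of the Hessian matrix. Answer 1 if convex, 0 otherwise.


The Hessian of f(x,y) = 1*x^2 - 1*x*y + 4*y^2 - 5*x + 7*y - 11 is:
H = [[2, -1], [-1, 8]]
Trace = 2 + 8 = 10
Determinant = 2*8 - (-1)^2 = 15
Discriminant = (10)^2 - 4*15 = 40.0
Eigenvalues: lambda_1 = 1.8377, lambda_2 = 8.1623
The function is convex.

1


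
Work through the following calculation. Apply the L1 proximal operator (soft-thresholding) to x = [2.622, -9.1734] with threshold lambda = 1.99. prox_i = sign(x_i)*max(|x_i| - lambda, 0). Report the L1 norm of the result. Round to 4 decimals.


Soft-thresholding with lambda = 1.99:
prox(2.622) = sign(2.622)*max(|2.622| - 1.99, 0) = 0.632
prox(-9.1734) = sign(-9.1734)*max(|-9.1734| - 1.99, 0) = -7.1834
prox(x) = [0.632, -7.1834]
||prox(x)||_1 = 0.632 + 7.1834 = 7.8154


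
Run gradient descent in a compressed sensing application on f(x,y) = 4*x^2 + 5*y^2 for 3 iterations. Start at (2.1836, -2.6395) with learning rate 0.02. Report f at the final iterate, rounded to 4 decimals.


Gradient descent on f(x,y) = 4*x^2 + 5*y^2.
Starting point: (2.1836, -2.6395), alpha = 0.02
Step 1: grad_x = 2*4*2.1836 = 17.4688, grad_y = 2*5*-2.6395 = -26.395
  x_1 = 2.1836 - 0.02*17.4688 = 1.8342
  y_1 = -2.6395 - 0.02*-26.395 = -2.1116
Step 2: grad_x = 2*4*1.8342 = 14.6738, grad_y = 2*5*-2.1116 = -21.116
  x_2 = 1.8342 - 0.02*14.6738 = 1.5407
  y_2 = -2.1116 - 0.02*-21.116 = -1.6893
Step 3: grad_x = 2*4*1.5407 = 12.326, grad_y = 2*5*-1.6893 = -16.8928
  x_3 = 1.5407 - 0.02*12.326 = 1.2942
  y_3 = -1.6893 - 0.02*-16.8928 = -1.3514
f(1.2942, -1.3514) = 4*1.2942^2 + 5*(-1.3514)^2 = 15.8318


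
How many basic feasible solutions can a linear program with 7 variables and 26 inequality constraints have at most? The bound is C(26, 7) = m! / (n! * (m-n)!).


Each vertex corresponds to some choice of n active constraints out of m, so the number of vertices is at most C(m, n) = m! / (n!(m-n)!).
m = 26, n = 7
Numerator: 26 * 25 * 24 * 23 * 22 * 21 * 20
Denominator: 7! = 5040
C(26, 7) = 657800


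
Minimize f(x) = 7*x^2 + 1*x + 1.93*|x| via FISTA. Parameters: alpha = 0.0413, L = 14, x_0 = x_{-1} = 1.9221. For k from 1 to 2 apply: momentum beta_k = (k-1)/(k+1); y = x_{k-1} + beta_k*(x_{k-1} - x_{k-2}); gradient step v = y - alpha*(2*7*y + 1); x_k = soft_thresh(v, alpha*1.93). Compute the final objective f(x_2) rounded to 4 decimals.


FISTA on f(x) = 7*x^2 + 1*x + 1.93*|x|
L = 14, alpha = 0.0413
Iteration 1: beta = 0.0, y = 1.9221 + 0.0*(1.9221 - 1.9221) = 1.9221
  grad(y) = 27.9094, v = y - alpha*grad = 0.7694
  prox(v) = soft_thresh(0.7694, 0.0797) = 0.6897
Iteration 2: beta = 0.3333, y = 0.6897 + 0.3333*(0.6897 - 1.9221) = 0.2789
  grad(y) = 4.9052, v = y - alpha*grad = 0.0764
  prox(v) = soft_thresh(0.0764, 0.0797) = 0.0
f(x_2) = 7*0.0^2 + 1*0.0 + 1.93*|0.0| = 0.0


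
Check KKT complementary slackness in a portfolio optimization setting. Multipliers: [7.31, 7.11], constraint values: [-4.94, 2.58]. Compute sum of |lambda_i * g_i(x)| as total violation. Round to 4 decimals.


KKT complementary slackness check:
lambda_1 * g_1 = 7.31 * -4.94 = -36.1114
lambda_2 * g_2 = 7.11 * 2.58 = 18.3438
Total violation = 36.1114 + 18.3438 = 54.4552


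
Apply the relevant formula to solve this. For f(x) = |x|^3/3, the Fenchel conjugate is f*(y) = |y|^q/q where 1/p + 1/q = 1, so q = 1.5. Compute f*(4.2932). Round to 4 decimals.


The conjugate exponent q satisfies 1/p + 1/q = 1.
p = 3, so q = 3/(3 - 1) = 1.5
|y|^q = 4.2932^1.5 = 8.8955
f*(4.2932) = 8.8955 / 1.5 = 5.9304


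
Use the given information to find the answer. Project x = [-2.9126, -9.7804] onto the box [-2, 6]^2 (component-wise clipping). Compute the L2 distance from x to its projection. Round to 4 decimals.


Project each component onto [-2, 6].
clip(-2.9126) = -2.0, clip(-9.7804) = -2.0
Projection = [-2.0, -2.0]
Squared diffs: [0.8328, 60.5346]
Distance = sqrt(61.3674) = 7.8337


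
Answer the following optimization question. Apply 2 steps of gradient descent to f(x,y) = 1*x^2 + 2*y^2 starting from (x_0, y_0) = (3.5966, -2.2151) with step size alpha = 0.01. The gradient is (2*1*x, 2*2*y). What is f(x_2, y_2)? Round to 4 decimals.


Gradient descent on f(x,y) = 1*x^2 + 2*y^2.
Starting point: (3.5966, -2.2151), alpha = 0.01
Step 1: grad_x = 2*1*3.5966 = 7.1932, grad_y = 2*2*-2.2151 = -8.8604
  x_1 = 3.5966 - 0.01*7.1932 = 3.5247
  y_1 = -2.2151 - 0.01*-8.8604 = -2.1265
Step 2: grad_x = 2*1*3.5247 = 7.0493, grad_y = 2*2*-2.1265 = -8.506
  x_2 = 3.5247 - 0.01*7.0493 = 3.4542
  y_2 = -2.1265 - 0.01*-8.506 = -2.0414
f(3.4542, -2.0414) = 1*3.4542^2 + 2*(-2.0414)^2 = 20.2662


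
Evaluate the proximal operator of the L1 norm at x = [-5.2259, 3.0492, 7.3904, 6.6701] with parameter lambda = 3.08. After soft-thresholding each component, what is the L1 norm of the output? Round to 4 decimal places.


Soft-thresholding with lambda = 3.08:
prox(-5.2259) = sign(-5.2259)*max(|-5.2259| - 3.08, 0) = -2.1459
prox(3.0492) = sign(3.0492)*max(|3.0492| - 3.08, 0) = 0.0
prox(7.3904) = sign(7.3904)*max(|7.3904| - 3.08, 0) = 4.3104
prox(6.6701) = sign(6.6701)*max(|6.6701| - 3.08, 0) = 3.5901
prox(x) = [-2.1459, 0.0, 4.3104, 3.5901]
||prox(x)||_1 = 2.1459 + 0.0 + 4.3104 + 3.5901 = 10.0464


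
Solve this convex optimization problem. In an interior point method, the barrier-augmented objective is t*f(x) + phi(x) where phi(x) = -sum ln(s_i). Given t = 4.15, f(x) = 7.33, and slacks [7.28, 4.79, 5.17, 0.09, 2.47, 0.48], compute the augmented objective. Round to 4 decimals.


Step 1: Compute log-barrier.
ln values: [1.9851, 1.5665, 1.6429, -2.4079, 0.9042, -0.734]
phi = -(1.9851 + 1.5665 + 1.6429 - 2.4079 + 0.9042 - 0.734) = -2.9568
Step 2: Compute augmented objective.
t*f(x) = 4.15*7.33 = 30.4195
Total = 30.4195 - 2.9568 = 27.4627


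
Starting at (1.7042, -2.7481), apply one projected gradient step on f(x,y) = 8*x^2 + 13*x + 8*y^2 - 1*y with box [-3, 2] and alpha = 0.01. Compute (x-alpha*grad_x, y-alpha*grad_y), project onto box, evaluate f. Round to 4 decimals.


Step 1: Compute gradient at (1.7042, -2.7481).
grad_x = 2*8*1.7042 + 13 = 40.2672
grad_y = 2*8*-2.7481 - 1 = -44.9696
Step 2: Gradient step.
x_raw = 1.7042 - 0.01*40.2672 = 1.3015
y_raw = -2.7481 - 0.01*-44.9696 = -2.2984
Step 3: Project onto [-3, 2].
x_proj = clip(1.3015) = 1.3015
y_proj = clip(-2.2984) = -2.2984
Step 4: Evaluate f.
f(1.3015, -2.2984) = 75.0314


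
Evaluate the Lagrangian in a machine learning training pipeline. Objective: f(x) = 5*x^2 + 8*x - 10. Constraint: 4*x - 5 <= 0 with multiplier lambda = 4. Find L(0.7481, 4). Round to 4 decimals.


Step 1: Evaluate f(x).
f(0.7481) = 5*0.7481^2 + 8*0.7481 - 10 = -1.2169
Step 2: Evaluate g(x).
g(0.7481) = 4*0.7481 - 5 = -2.0076
Step 3: Compute Lagrangian.
L = -1.2169 + 4*-2.0076 = -9.2473


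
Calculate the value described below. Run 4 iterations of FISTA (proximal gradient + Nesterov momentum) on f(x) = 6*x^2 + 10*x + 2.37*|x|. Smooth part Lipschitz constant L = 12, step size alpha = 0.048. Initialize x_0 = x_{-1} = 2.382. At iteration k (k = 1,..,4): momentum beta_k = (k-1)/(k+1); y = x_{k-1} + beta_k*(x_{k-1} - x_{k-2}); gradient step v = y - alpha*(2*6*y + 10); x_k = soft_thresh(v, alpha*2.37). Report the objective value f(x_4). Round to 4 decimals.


FISTA on f(x) = 6*x^2 + 10*x + 2.37*|x|
L = 12, alpha = 0.048
Iteration 1: beta = 0.0, y = 2.382 + 0.0*(2.382 - 2.382) = 2.382
  grad(y) = 38.584, v = y - alpha*grad = 0.53
  prox(v) = soft_thresh(0.53, 0.1138) = 0.4162
Iteration 2: beta = 0.3333, y = 0.4162 + 0.3333*(0.4162 - 2.382) = -0.2391
  grad(y) = 7.1313, v = y - alpha*grad = -0.5814
  prox(v) = soft_thresh(-0.5814, 0.1138) = -0.4676
Iteration 3: beta = 0.5, y = -0.4676 + 0.5*(-0.4676 - 0.4162) = -0.9095
  grad(y) = -0.914, v = y - alpha*grad = -0.8656
  prox(v) = soft_thresh(-0.8656, 0.1138) = -0.7519
Iteration 4: beta = 0.6, y = -0.7519 + 0.6*(-0.7519 + 0.4676) = -0.9224
  grad(y) = -1.0692, v = y - alpha*grad = -0.8711
  prox(v) = soft_thresh(-0.8711, 0.1138) = -0.7574
f(x_4) = 6*(-0.7574)^2 + 10*(-0.7574) + 2.37*|-0.7574| = -2.3371


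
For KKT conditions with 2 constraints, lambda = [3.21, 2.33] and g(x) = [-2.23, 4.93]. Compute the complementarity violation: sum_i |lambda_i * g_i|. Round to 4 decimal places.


KKT complementary slackness check:
lambda_1 * g_1 = 3.21 * -2.23 = -7.1583
lambda_2 * g_2 = 2.33 * 4.93 = 11.4869
Total violation = 7.1583 + 11.4869 = 18.6452


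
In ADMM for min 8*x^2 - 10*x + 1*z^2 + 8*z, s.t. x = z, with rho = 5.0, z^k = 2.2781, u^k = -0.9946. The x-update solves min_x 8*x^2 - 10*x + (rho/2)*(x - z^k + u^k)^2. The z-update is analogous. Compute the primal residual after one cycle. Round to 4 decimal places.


ADMM iteration with rho = 5.0, z^k = 2.2781, u^k = -0.9946
Step 1: x-update.
Minimize 8*x^2 - 10*x + (5.0/2)*(x - 2.2781 - 0.9946)^2
FOC: (2*8 + 5.0)*x = 10 + 5.0*(2.2781 + 0.9946)
x^{k+1} = 1.2554
Step 2: z-update.
Minimize 1*z^2 + 8*z + (5.0/2)*(1.2554 - z - 0.9946)^2
FOC: (2*1 + 5.0)*z = -8 + 5.0*(1.2554 - 0.9946)
z^{k+1} = -0.9566
Step 3: u-update.
u^{k+1} = -0.9946 + 1.2554 + 0.9566 = 1.2174
Step 4: Primal residual = |1.2554 + 0.9566| = 2.212


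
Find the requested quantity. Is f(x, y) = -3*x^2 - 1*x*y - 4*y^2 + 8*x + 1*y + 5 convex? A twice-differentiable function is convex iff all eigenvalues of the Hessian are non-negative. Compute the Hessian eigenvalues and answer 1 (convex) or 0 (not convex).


The Hessian of f(x,y) = -3*x^2 - 1*x*y - 4*y^2 + 8*x + 1*y + 5 is:
H = [[-6, -1], [-1, -8]]
Trace = -6 - 8 = -14
Determinant = -6*-8 - (-1)^2 = 47
Discriminant = (-14)^2 - 4*47 = 8.0
Eigenvalues: lambda_1 = -8.4142, lambda_2 = -5.5858
The function is not convex.

0


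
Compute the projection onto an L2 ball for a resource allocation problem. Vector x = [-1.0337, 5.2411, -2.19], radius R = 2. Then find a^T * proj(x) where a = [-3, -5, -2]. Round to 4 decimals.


Step 1: Compute ||x|| (intermediates to 6 decimals).
||x|| = sqrt((-1.0337)^2 + 5.2411^2 + (-2.19)^2) = 5.77354
Step 2: Project.
Since ||x|| > R, scale = R/||x|| = 2/5.77354 = 0.346408, proj(x) = scale * x
proj(x) = [-0.358082, 1.815559, -0.758634]
Step 3: Dot product.
a^T * proj(x) = -3*(-0.358082) - 5*1.815559 - 2*(-0.758634) = -6.4863


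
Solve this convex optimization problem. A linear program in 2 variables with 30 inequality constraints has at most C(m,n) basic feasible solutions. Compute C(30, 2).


Each vertex corresponds to some choice of n active constraints out of m, so the number of vertices is at most C(m, n) = m! / (n!(m-n)!).
m = 30, n = 2
Numerator: 30 * 29
Denominator: 2! = 2
C(30, 2) = 435


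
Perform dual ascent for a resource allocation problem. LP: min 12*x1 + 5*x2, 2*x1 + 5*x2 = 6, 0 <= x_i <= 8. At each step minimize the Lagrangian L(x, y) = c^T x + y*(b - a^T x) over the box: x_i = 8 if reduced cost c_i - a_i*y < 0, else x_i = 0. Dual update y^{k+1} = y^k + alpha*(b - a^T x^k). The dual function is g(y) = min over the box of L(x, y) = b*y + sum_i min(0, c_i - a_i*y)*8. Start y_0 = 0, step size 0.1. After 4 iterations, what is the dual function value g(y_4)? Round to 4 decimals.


Dual ascent for LP: min 12*x1 + 5*x2, 2*x1 + 5*x2 = 6, 0 <= x_i <= 8
Step 1: y^k = 0.0, reduced costs: (12.0, 5.0)
  x^k = (0.0, 0.0), subgradient = b - a^T x = 6.0
  y^{k+1} = 0.0 + 0.1*6.0 = 0.6
Step 2: y^k = 0.6, reduced costs: (10.8, 2.0)
  x^k = (0.0, 0.0), subgradient = b - a^T x = 6.0
  y^{k+1} = 0.6 + 0.1*6.0 = 1.2
Step 3: y^k = 1.2, reduced costs: (9.6, -1.0)
  x^k = (0.0, 8.0), subgradient = b - a^T x = -34.0
  y^{k+1} = 1.2 + 0.1*-34.0 = -2.2
Step 4: y^k = -2.2, reduced costs: (16.4, 16.0)
  x^k = (0.0, 0.0), subgradient = b - a^T x = 6.0
  y^{k+1} = -2.2 + 0.1*6.0 = -1.6
Dual objective at y_4 = -1.6: reduced costs (15.2, 13.0), box minimizer x = (0.0, 0.0)
g(y_4) = b*y + (c1 - a1*y)*x1 + (c2 - a2*y)*x2 = 6*(-1.6) + 15.2*0.0 + 13.0*0.0 = -9.6 + 0.0 + 0.0 = -9.6


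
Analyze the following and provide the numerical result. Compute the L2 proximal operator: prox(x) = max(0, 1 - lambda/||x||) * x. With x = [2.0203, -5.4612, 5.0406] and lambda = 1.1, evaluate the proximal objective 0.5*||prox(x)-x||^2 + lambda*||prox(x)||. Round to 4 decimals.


Step 1: Compute ||x||.
||x|| = 7.7016
Step 2: Compute scaling factor.
scale = max(0, 1 - 1.1/7.7016) = 0.8572
Step 3: prox(x) = [1.7317, -4.6812, 4.3207]
||prox(x)|| = 6.6016
Step 4: Proximal objective.
0.5*||prox-x||^2 = 0.605
lambda*||prox|| = 7.2618
Total = 7.8667


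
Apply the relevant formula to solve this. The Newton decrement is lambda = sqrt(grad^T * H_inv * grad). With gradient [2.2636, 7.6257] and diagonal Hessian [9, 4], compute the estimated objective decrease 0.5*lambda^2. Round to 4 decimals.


Step 1: H is diagonal, so H^(-1) * g = [0.2515, 1.9064].
Step 2: g^T H^(-1) g = sum_i g_i^2 / H_ii
  = (2.2636)^2/9 + (7.6257)^2/4
  = 0.5693 + 14.5378 = 15.1071
Step 3: Objective decrease = 0.5 * g^T H^(-1) g = 7.5536


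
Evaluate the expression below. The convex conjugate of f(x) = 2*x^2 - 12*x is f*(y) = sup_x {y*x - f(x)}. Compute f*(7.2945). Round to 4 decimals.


f*(y) = sup_x {y*x - a*x^2 - b*x} = sup_x {(y-b)*x - a*x^2}
FOC: (y - b) - 2a*x = 0 => x* = (y - b)/(2a)
x* = (7.2945 + 12)/(2*2) = 4.8236
f*(7.2945) = (y-b)^2/(4a) = (7.2945 + 12)^2/(4*2)
= 372.2777/8 = 46.5347


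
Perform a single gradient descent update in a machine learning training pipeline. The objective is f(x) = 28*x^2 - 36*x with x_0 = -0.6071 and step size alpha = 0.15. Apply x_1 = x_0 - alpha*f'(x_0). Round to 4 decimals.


We compute the gradient at x_0 and apply the update.
f'(x) = 56*x - 36
f'(-0.6071) = 56*-0.6071 - 36 = -69.9976
x_1 = -0.6071 - 0.15*-69.9976 = 9.8925


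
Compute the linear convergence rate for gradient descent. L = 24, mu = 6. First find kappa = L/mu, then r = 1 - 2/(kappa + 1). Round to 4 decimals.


Step 1: Compute the condition number.
kappa = L/mu = 24/6 = 4.0
Step 2: Compute the convergence rate.
r = 1 - 2/(kappa + 1) = 1 - 2*mu/(L + mu) = (L - mu)/(L + mu) = 18/30 = 0.6


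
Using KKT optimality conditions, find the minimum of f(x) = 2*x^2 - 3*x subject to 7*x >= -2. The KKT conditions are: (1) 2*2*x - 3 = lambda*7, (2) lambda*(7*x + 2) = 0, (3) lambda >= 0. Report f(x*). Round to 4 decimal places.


Step 1: Try lambda = 0 (constraint inactive).
Stationarity: 2*2*x - 3 = 0
x* = 3/(2*2) = 0.75
Check constraint: 7*0.75 = 5.25 >= -2 -- satisfied.
Step 2: Compute optimal value.
f(x*) = 2*0.75^2 - 3*0.75 = -1.125


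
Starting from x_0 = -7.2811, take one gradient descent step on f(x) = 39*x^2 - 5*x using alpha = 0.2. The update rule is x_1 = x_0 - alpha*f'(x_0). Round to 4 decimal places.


We compute the gradient at x_0 and apply the update.
f'(x) = 78*x - 5
f'(-7.2811) = 78*-7.2811 - 5 = -572.9258
x_1 = -7.2811 - 0.2*-572.9258 = 107.3041


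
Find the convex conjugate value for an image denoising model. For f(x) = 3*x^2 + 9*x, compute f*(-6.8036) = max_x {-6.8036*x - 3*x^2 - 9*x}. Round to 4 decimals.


f*(y) = sup_x {y*x - a*x^2 - b*x} = sup_x {(y-b)*x - a*x^2}
FOC: (y - b) - 2a*x = 0 => x* = (y - b)/(2a)
x* = (-6.8036 - 9)/(2*3) = -2.6339
f*(-6.8036) = (y-b)^2/(4a) = (-6.8036 - 9)^2/(4*3)
= 249.7538/12 = 20.8128


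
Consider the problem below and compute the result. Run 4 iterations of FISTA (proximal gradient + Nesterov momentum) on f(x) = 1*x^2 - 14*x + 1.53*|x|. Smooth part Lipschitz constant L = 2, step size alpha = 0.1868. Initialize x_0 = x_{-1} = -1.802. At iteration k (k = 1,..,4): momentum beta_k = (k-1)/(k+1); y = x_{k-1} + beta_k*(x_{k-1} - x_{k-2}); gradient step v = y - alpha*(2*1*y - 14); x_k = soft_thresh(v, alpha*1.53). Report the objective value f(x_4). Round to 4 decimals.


FISTA on f(x) = 1*x^2 - 14*x + 1.53*|x|
L = 2, alpha = 0.1868
Iteration 1: beta = 0.0, y = -1.802 + 0.0*(-1.802 + 1.802) = -1.802
  grad(y) = -17.604, v = y - alpha*grad = 1.4864
  prox(v) = soft_thresh(1.4864, 0.2858) = 1.2006
Iteration 2: beta = 0.3333, y = 1.2006 + 0.3333*(1.2006 + 1.802) = 2.2015
  grad(y) = -9.597, v = y - alpha*grad = 3.9942
  prox(v) = soft_thresh(3.9942, 0.2858) = 3.7084
Iteration 3: beta = 0.5, y = 3.7084 + 0.5*(3.7084 - 1.2006) = 4.9623
  grad(y) = -4.0754, v = y - alpha*grad = 5.7236
  prox(v) = soft_thresh(5.7236, 0.2858) = 5.4378
Iteration 4: beta = 0.6, y = 5.4378 + 0.6*(5.4378 - 3.7084) = 6.4754
  grad(y) = -1.0492, v = y - alpha*grad = 6.6714
  prox(v) = soft_thresh(6.6714, 0.2858) = 6.3856
f(x_4) = 1*6.3856^2 - 14*6.3856 + 1.53*|6.3856| = -38.8525


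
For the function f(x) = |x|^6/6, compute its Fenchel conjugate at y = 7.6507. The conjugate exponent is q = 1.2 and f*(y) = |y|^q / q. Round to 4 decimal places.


The conjugate exponent q satisfies 1/p + 1/q = 1.
p = 6, so q = 6/(6 - 1) = 1.2
|y|^q = 7.6507^1.2 = 11.4932
f*(7.6507) = 11.4932 / 1.2 = 9.5777


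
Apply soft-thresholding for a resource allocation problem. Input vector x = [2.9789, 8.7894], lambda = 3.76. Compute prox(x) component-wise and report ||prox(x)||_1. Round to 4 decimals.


Soft-thresholding with lambda = 3.76:
prox(2.9789) = sign(2.9789)*max(|2.9789| - 3.76, 0) = 0.0
prox(8.7894) = sign(8.7894)*max(|8.7894| - 3.76, 0) = 5.0294
prox(x) = [0.0, 5.0294]
||prox(x)||_1 = 0.0 + 5.0294 = 5.0294


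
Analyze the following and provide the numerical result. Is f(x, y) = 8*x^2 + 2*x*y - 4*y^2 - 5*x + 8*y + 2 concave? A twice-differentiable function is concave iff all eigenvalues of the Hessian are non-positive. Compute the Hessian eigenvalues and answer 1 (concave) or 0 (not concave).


The Hessian of f(x,y) = 8*x^2 + 2*x*y - 4*y^2 - 5*x + 8*y + 2 is:
H = [[16, 2], [2, -8]]
Trace = 16 - 8 = 8
Determinant = 16*-8 - (2)^2 = -132
Discriminant = (8)^2 - 4*-132 = 592.0
Eigenvalues: lambda_1 = -8.1655, lambda_2 = 16.1655
The function is not concave.

0


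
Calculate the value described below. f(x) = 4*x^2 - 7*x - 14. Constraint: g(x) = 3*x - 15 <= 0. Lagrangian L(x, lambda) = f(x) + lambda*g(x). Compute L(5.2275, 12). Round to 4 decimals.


Step 1: Evaluate f(x).
f(5.2275) = 4*5.2275^2 - 7*5.2275 - 14 = 58.7145
Step 2: Evaluate g(x).
g(5.2275) = 3*5.2275 - 15 = 0.6825
Step 3: Compute Lagrangian.
L = 58.7145 + 12*0.6825 = 66.9045


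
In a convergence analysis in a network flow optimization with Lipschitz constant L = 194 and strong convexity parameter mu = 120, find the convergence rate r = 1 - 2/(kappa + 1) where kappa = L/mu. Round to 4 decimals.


Step 1: Compute the condition number.
kappa = L/mu = 194/120 = 1.6167
Step 2: Compute the convergence rate.
r = 1 - 2/(kappa + 1) = 1 - 2*mu/(L + mu) = (L - mu)/(L + mu) = 74/314 = 0.2357


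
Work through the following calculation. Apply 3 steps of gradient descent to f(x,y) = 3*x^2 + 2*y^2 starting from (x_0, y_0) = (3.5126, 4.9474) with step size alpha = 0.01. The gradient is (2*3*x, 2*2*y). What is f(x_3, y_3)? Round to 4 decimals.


Gradient descent on f(x,y) = 3*x^2 + 2*y^2.
Starting point: (3.5126, 4.9474), alpha = 0.01
Step 1: grad_x = 2*3*3.5126 = 21.0756, grad_y = 2*2*4.9474 = 19.7896
  x_1 = 3.5126 - 0.01*21.0756 = 3.3018
  y_1 = 4.9474 - 0.01*19.7896 = 4.7495
Step 2: grad_x = 2*3*3.3018 = 19.8111, grad_y = 2*2*4.7495 = 18.998
  x_2 = 3.3018 - 0.01*19.8111 = 3.1037
  y_2 = 4.7495 - 0.01*18.998 = 4.5595
Step 3: grad_x = 2*3*3.1037 = 18.6224, grad_y = 2*2*4.5595 = 18.2381
  x_3 = 3.1037 - 0.01*18.6224 = 2.9175
  y_3 = 4.5595 - 0.01*18.2381 = 4.3771
f(2.9175, 4.3771) = 3*2.9175^2 + 2*4.3771^2 = 63.8543


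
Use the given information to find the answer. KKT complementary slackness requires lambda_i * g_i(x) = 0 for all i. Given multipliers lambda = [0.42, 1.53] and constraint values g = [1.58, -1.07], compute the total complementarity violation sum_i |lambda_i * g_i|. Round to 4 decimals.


KKT complementary slackness check:
lambda_1 * g_1 = 0.42 * 1.58 = 0.6636
lambda_2 * g_2 = 1.53 * -1.07 = -1.6371
Total violation = 0.6636 + 1.6371 = 2.3007


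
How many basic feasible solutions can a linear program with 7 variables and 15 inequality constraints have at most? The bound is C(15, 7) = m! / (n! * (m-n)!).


Each vertex corresponds to some choice of n active constraints out of m, so the number of vertices is at most C(m, n) = m! / (n!(m-n)!).
m = 15, n = 7
Numerator: 15 * 14 * 13 * 12 * 11 * 10 * 9
Denominator: 7! = 5040
C(15, 7) = 6435


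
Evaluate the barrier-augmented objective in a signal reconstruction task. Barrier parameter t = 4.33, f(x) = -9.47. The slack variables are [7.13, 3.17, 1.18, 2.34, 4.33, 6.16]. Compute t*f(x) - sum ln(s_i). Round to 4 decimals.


Step 1: Compute log-barrier.
ln values: [1.9643, 1.1537, 0.1655, 0.8502, 1.4656, 1.8181]
phi = -(1.9643 + 1.1537 + 0.1655 + 0.8502 + 1.4656 + 1.8181) = -7.4174
Step 2: Compute augmented objective.
t*f(x) = 4.33*-9.47 = -41.0051
Total = -41.0051 - 7.4174 = -48.4225


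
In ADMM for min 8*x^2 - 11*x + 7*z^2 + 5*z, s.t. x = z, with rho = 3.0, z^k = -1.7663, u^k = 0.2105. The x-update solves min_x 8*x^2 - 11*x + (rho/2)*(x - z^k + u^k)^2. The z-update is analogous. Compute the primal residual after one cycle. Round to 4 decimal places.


ADMM iteration with rho = 3.0, z^k = -1.7663, u^k = 0.2105
Step 1: x-update.
Minimize 8*x^2 - 11*x + (3.0/2)*(x + 1.7663 + 0.2105)^2
FOC: (2*8 + 3.0)*x = 11 + 3.0*(-1.7663 - 0.2105)
x^{k+1} = 0.2668
Step 2: z-update.
Minimize 7*z^2 + 5*z + (3.0/2)*(0.2668 - z + 0.2105)^2
FOC: (2*7 + 3.0)*z = -5 + 3.0*(0.2668 + 0.2105)
z^{k+1} = -0.2099
Step 3: u-update.
u^{k+1} = 0.2105 + 0.2668 + 0.2099 = 0.6872
Step 4: Primal residual = |0.2668 + 0.2099| = 0.4767


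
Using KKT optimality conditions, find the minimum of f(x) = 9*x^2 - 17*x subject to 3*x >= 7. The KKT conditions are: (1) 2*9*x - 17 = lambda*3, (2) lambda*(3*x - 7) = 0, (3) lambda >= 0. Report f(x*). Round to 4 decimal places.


Step 1: Try lambda = 0 (constraint inactive).
x_unc = 17/(2*9) = 0.9444
Check: 3*0.9444 = 2.8332 < 7 -- violated!
Step 2: Constraint must be active: 3*x = 7
x* = 7/3 = 2.3333 (rounded; the exact value 7/3 is used below)
lambda = (2*9*(7/3) - 17)/3 = 8.3333
Step 3: Compute optimal value.
f(x*) = 9*(7/3)^2 - 17*(7/3) = 9.3333


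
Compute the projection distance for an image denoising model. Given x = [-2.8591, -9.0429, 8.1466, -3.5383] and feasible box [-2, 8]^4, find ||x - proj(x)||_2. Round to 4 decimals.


Project each component onto [-2, 8].
clip(-2.8591) = -2.0, clip(-9.0429) = -2.0, clip(8.1466) = 8.0, clip(-3.5383) = -2.0
Projection = [-2.0, -2.0, 8.0, -2.0]
Squared diffs: [0.7381, 49.6024, 0.0215, 2.3664]
Distance = sqrt(52.7284) = 7.2614


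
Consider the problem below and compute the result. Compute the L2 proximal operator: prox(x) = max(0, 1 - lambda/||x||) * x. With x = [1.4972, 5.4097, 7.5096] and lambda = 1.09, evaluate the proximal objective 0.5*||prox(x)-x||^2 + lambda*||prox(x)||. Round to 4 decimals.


Step 1: Compute ||x||.
||x|| = 9.3755
Step 2: Compute scaling factor.
scale = max(0, 1 - 1.09/9.3755) = 0.8837
Step 3: prox(x) = [1.3231, 4.7808, 6.6365]
||prox(x)|| = 8.2855
Step 4: Proximal objective.
0.5*||prox-x||^2 = 0.5941
lambda*||prox|| = 9.0312
Total = 9.6253


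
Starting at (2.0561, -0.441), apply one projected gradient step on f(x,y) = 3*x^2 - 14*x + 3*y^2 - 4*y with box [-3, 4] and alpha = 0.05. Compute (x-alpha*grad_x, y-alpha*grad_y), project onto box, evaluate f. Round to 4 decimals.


Step 1: Compute gradient at (2.0561, -0.441).
grad_x = 2*3*2.0561 - 14 = -1.6634
grad_y = 2*3*-0.441 - 4 = -6.646
Step 2: Gradient step.
x_raw = 2.0561 - 0.05*-1.6634 = 2.1393
y_raw = -0.441 - 0.05*-6.646 = -0.1087
Step 3: Project onto [-3, 4].
x_proj = clip(2.1393) = 2.1393
y_proj = clip(-0.1087) = -0.1087
Step 4: Evaluate f.
f(2.1393, -0.1087) = -15.7501


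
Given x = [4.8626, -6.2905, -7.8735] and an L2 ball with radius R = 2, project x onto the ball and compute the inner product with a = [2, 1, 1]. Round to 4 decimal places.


Step 1: Compute ||x|| (intermediates to 6 decimals).
||x|| = sqrt(4.8626^2 + (-6.2905)^2 + (-7.8735)^2) = 11.189606
Step 2: Project.
Since ||x|| > R, scale = R/||x|| = 2/11.189606 = 0.178737, proj(x) = scale * x
proj(x) = [0.869127, -1.124345, -1.407286]
Step 3: Dot product.
a^T * proj(x) = 2*0.869127 + 1*(-1.124345) + 1*(-1.407286) = -0.7934


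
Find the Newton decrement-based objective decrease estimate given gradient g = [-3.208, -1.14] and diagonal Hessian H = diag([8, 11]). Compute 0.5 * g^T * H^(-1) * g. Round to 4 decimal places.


Step 1: H is diagonal, so H^(-1) * g = [-0.401, -0.1036].
Step 2: g^T H^(-1) g = sum_i g_i^2 / H_ii
  = (-3.208)^2/8 + (-1.14)^2/11
  = 1.2864 + 0.1181 = 1.4046
Step 3: Objective decrease = 0.5 * g^T H^(-1) g = 0.7023


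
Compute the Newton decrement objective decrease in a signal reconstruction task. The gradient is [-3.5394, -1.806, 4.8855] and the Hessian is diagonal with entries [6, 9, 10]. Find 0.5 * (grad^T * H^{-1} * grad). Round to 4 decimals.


Step 1: H is diagonal, so H^(-1) * g = [-0.5899, -0.2007, 0.4886].
Step 2: g^T H^(-1) g = sum_i g_i^2 / H_ii
  = (-3.5394)^2/6 + (-1.806)^2/9 + (4.8855)^2/10
  = 2.0879 + 0.3624 + 2.3868 = 4.8371
Step 3: Objective decrease = 0.5 * g^T H^(-1) g = 2.4186


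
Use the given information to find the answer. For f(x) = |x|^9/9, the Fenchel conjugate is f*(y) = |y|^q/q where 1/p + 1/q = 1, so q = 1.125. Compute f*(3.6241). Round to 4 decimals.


The conjugate exponent q satisfies 1/p + 1/q = 1.
p = 9, so q = 9/(9 - 1) = 1.125
|y|^q = 3.6241^1.125 = 4.257
f*(3.6241) = 4.257 / 1.125 = 3.784


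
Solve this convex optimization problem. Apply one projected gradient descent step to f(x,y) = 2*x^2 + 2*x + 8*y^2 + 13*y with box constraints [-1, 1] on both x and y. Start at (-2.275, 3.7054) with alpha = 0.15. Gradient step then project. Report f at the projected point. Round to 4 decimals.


Step 1: Compute gradient at (-2.275, 3.7054).
grad_x = 2*2*-2.275 + 2 = -7.1
grad_y = 2*8*3.7054 + 13 = 72.2864
Step 2: Gradient step.
x_raw = -2.275 - 0.15*-7.1 = -1.21
y_raw = 3.7054 - 0.15*72.2864 = -7.1376
Step 3: Project onto [-1, 1].
x_proj = clip(-1.21) = -1.0
y_proj = clip(-7.1376) = -1.0
Step 4: Evaluate f.
f(-1.0, -1.0) = -5.0


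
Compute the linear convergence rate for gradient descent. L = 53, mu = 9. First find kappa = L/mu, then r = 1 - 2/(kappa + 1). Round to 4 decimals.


Step 1: Compute the condition number.
kappa = L/mu = 53/9 = 5.8889
Step 2: Compute the convergence rate.
r = 1 - 2/(kappa + 1) = 1 - 2*mu/(L + mu) = (L - mu)/(L + mu) = 44/62 = 0.7097


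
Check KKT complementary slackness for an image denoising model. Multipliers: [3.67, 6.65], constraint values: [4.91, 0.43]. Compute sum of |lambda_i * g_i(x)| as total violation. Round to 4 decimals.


KKT complementary slackness check:
lambda_1 * g_1 = 3.67 * 4.91 = 18.0197
lambda_2 * g_2 = 6.65 * 0.43 = 2.8595
Total violation = 18.0197 + 2.8595 = 20.8792


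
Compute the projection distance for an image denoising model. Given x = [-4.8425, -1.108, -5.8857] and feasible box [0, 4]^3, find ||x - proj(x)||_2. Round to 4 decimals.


Project each component onto [0, 4].
clip(-4.8425) = 0.0, clip(-1.108) = 0.0, clip(-5.8857) = 0.0
Projection = [0.0, 0.0, 0.0]
Squared diffs: [23.4498, 1.2277, 34.6415]
Distance = sqrt(59.319) = 7.7019


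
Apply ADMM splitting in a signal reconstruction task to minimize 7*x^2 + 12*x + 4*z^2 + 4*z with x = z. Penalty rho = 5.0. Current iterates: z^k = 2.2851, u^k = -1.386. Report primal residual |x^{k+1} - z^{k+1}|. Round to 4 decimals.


ADMM iteration with rho = 5.0, z^k = 2.2851, u^k = -1.386
Step 1: x-update.
Minimize 7*x^2 + 12*x + (5.0/2)*(x - 2.2851 - 1.386)^2
FOC: (2*7 + 5.0)*x = -12 + 5.0*(2.2851 + 1.386)
x^{k+1} = 0.3345
Step 2: z-update.
Minimize 4*z^2 + 4*z + (5.0/2)*(0.3345 - z - 1.386)^2
FOC: (2*4 + 5.0)*z = -4 + 5.0*(0.3345 - 1.386)
z^{k+1} = -0.7121
Step 3: u-update.
u^{k+1} = -1.386 + 0.3345 + 0.7121 = -0.3394
Step 4: Primal residual = |0.3345 + 0.7121| = 1.0466


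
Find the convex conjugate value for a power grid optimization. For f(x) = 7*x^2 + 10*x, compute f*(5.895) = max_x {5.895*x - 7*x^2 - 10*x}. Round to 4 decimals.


f*(y) = sup_x {y*x - a*x^2 - b*x} = sup_x {(y-b)*x - a*x^2}
FOC: (y - b) - 2a*x = 0 => x* = (y - b)/(2a)
x* = (5.895 - 10)/(2*7) = -0.2932
f*(5.895) = (y-b)^2/(4a) = (5.895 - 10)^2/(4*7)
= 16.851/28 = 0.6018


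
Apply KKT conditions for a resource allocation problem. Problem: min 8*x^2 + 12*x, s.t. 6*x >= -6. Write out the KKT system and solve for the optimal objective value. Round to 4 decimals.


Step 1: Try lambda = 0 (constraint inactive).
Stationarity: 2*8*x + 12 = 0
x* = -12/(2*8) = -0.75
Check constraint: 6*-0.75 = -4.5 >= -6 -- satisfied.
Step 2: Compute optimal value.
f(x*) = 8*(-0.75)^2 + 12*(-0.75) = -4.5


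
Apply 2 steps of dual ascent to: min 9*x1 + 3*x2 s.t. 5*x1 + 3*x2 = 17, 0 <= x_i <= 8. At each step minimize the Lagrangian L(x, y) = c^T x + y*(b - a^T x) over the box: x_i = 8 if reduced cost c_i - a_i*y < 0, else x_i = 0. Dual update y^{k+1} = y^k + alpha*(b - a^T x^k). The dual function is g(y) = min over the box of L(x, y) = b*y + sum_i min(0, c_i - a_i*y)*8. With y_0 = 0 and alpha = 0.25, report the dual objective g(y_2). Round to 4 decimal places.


Dual ascent for LP: min 9*x1 + 3*x2, 5*x1 + 3*x2 = 17, 0 <= x_i <= 8
Step 1: y^k = 0.0, reduced costs: (9.0, 3.0)
  x^k = (0.0, 0.0), subgradient = b - a^T x = 17.0
  y^{k+1} = 0.0 + 0.25*17.0 = 4.25
Step 2: y^k = 4.25, reduced costs: (-12.25, -9.75)
  x^k = (8.0, 8.0), subgradient = b - a^T x = -47.0
  y^{k+1} = 4.25 + 0.25*-47.0 = -7.5
Dual objective at y_2 = -7.5: reduced costs (46.5, 25.5), box minimizer x = (0.0, 0.0)
g(y_2) = b*y + (c1 - a1*y)*x1 + (c2 - a2*y)*x2 = 17*(-7.5) + 46.5*0.0 + 25.5*0.0 = -127.5 + 0.0 + 0.0 = -127.5


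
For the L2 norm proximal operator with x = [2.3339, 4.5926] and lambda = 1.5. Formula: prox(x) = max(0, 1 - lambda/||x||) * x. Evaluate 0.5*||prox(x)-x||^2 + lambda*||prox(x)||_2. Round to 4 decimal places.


Step 1: Compute ||x||.
||x|| = 5.1516
Step 2: Compute scaling factor.
scale = max(0, 1 - 1.5/5.1516) = 0.7088
Step 3: prox(x) = [1.6543, 3.2554]
||prox(x)|| = 3.6516
Step 4: Proximal objective.
0.5*||prox-x||^2 = 1.125
lambda*||prox|| = 5.4774
Total = 6.6024


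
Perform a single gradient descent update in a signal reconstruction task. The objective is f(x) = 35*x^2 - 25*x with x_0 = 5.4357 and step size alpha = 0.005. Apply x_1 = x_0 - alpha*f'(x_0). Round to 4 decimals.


We compute the gradient at x_0 and apply the update.
f'(x) = 70*x - 25
f'(5.4357) = 70*5.4357 - 25 = 355.499
x_1 = 5.4357 - 0.005*355.499 = 3.6582


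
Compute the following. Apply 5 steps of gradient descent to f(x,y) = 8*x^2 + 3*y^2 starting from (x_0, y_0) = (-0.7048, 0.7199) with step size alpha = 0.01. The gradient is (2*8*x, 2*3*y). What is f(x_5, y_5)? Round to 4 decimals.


Gradient descent on f(x,y) = 8*x^2 + 3*y^2.
Starting point: (-0.7048, 0.7199), alpha = 0.01
Step 1: grad_x = 2*8*-0.7048 = -11.2768, grad_y = 2*3*0.7199 = 4.3194
  x_1 = -0.7048 - 0.01*-11.2768 = -0.592
  y_1 = 0.7199 - 0.01*4.3194 = 0.6767
Step 2: grad_x = 2*8*-0.592 = -9.4725, grad_y = 2*3*0.6767 = 4.0602
  x_2 = -0.592 - 0.01*-9.4725 = -0.4973
  y_2 = 0.6767 - 0.01*4.0602 = 0.6361
Step 3: grad_x = 2*8*-0.4973 = -7.9569, grad_y = 2*3*0.6361 = 3.8166
  x_3 = -0.4973 - 0.01*-7.9569 = -0.4177
  y_3 = 0.6361 - 0.01*3.8166 = 0.5979
Step 4: grad_x = 2*8*-0.4177 = -6.6838, grad_y = 2*3*0.5979 = 3.5876
  x_4 = -0.4177 - 0.01*-6.6838 = -0.3509
  y_4 = 0.5979 - 0.01*3.5876 = 0.5621
Step 5: grad_x = 2*8*-0.3509 = -5.6144, grad_y = 2*3*0.5621 = 3.3724
  x_5 = -0.3509 - 0.01*-5.6144 = -0.2948
  y_5 = 0.5621 - 0.01*3.3724 = 0.5283
f(-0.2948, 0.5283) = 8*(-0.2948)^2 + 3*0.5283^2 = 1.5325


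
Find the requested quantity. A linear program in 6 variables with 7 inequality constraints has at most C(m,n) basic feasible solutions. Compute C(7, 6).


Each vertex corresponds to some choice of n active constraints out of m, so the number of vertices is at most C(m, n) = m! / (n!(m-n)!).
m = 7, n = 6
Numerator: 7 * 6 * 5 * 4 * 3 * 2
Denominator: 6! = 720
C(7, 6) = 7


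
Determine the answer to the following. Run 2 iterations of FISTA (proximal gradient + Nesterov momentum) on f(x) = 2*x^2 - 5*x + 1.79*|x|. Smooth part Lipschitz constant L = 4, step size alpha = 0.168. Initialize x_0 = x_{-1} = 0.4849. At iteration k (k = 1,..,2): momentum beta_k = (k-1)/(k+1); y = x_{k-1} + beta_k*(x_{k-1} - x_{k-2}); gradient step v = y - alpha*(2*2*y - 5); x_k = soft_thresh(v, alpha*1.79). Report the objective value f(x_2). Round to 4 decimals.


FISTA on f(x) = 2*x^2 - 5*x + 1.79*|x|
L = 4, alpha = 0.168
Iteration 1: beta = 0.0, y = 0.4849 + 0.0*(0.4849 - 0.4849) = 0.4849
  grad(y) = -3.0604, v = y - alpha*grad = 0.999
  prox(v) = soft_thresh(0.999, 0.3007) = 0.6983
Iteration 2: beta = 0.3333, y = 0.6983 + 0.3333*(0.6983 - 0.4849) = 0.7695
  grad(y) = -1.9221, v = y - alpha*grad = 1.0924
  prox(v) = soft_thresh(1.0924, 0.3007) = 0.7917
f(x_2) = 2*0.7917^2 - 5*0.7917 + 1.79*|0.7917| = -1.2878
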